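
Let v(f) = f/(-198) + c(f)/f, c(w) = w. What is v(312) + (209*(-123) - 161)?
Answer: -853663/33 ≈ -25869.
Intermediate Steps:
v(f) = 1 - f/198 (v(f) = f/(-198) + f/f = f*(-1/198) + 1 = -f/198 + 1 = 1 - f/198)
v(312) + (209*(-123) - 161) = (1 - 1/198*312) + (209*(-123) - 161) = (1 - 52/33) + (-25707 - 161) = -19/33 - 25868 = -853663/33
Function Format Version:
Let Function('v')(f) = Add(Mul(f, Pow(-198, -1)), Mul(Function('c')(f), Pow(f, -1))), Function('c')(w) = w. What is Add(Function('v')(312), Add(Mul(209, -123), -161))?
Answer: Rational(-853663, 33) ≈ -25869.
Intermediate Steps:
Function('v')(f) = Add(1, Mul(Rational(-1, 198), f)) (Function('v')(f) = Add(Mul(f, Pow(-198, -1)), Mul(f, Pow(f, -1))) = Add(Mul(f, Rational(-1, 198)), 1) = Add(Mul(Rational(-1, 198), f), 1) = Add(1, Mul(Rational(-1, 198), f)))
Add(Function('v')(312), Add(Mul(209, -123), -161)) = Add(Add(1, Mul(Rational(-1, 198), 312)), Add(Mul(209, -123), -161)) = Add(Add(1, Rational(-52, 33)), Add(-25707, -161)) = Add(Rational(-19, 33), -25868) = Rational(-853663, 33)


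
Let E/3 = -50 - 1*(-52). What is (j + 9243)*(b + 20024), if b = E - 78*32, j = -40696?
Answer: -551496902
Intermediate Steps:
E = 6 (E = 3*(-50 - 1*(-52)) = 3*(-50 + 52) = 3*2 = 6)
b = -2490 (b = 6 - 78*32 = 6 - 2496 = -2490)
(j + 9243)*(b + 20024) = (-40696 + 9243)*(-2490 + 20024) = -31453*17534 = -551496902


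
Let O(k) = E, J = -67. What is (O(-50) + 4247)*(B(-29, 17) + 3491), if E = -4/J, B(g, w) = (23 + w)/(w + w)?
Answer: 16893057951/1139 ≈ 1.4831e+7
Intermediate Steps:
B(g, w) = (23 + w)/(2*w) (B(g, w) = (23 + w)/((2*w)) = (23 + w)*(1/(2*w)) = (23 + w)/(2*w))
E = 4/67 (E = -4/(-67) = -4*(-1/67) = 4/67 ≈ 0.059702)
O(k) = 4/67
(O(-50) + 4247)*(B(-29, 17) + 3491) = (4/67 + 4247)*((½)*(23 + 17)/17 + 3491) = 284553*((½)*(1/17)*40 + 3491)/67 = 284553*(20/17 + 3491)/67 = (284553/67)*(59367/17) = 16893057951/1139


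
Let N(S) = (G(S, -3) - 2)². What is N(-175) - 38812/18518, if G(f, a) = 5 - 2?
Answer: -10147/9259 ≈ -1.0959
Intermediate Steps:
G(f, a) = 3
N(S) = 1 (N(S) = (3 - 2)² = 1² = 1)
N(-175) - 38812/18518 = 1 - 38812/18518 = 1 - 1*19406/9259 = 1 - 19406/9259 = -10147/9259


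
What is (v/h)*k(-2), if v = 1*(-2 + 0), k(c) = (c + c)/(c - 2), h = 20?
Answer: -⅒ ≈ -0.10000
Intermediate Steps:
k(c) = 2*c/(-2 + c) (k(c) = (2*c)/(-2 + c) = 2*c/(-2 + c))
v = -2 (v = 1*(-2) = -2)
(v/h)*k(-2) = (-2/20)*(2*(-2)/(-2 - 2)) = ((1/20)*(-2))*(2*(-2)/(-4)) = -(-2)*(-1)/(5*4) = -⅒*1 = -⅒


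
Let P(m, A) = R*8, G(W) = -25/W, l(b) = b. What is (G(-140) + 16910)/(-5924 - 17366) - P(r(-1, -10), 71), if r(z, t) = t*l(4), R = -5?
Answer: 5122263/130424 ≈ 39.274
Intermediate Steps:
r(z, t) = 4*t (r(z, t) = t*4 = 4*t)
P(m, A) = -40 (P(m, A) = -5*8 = -40)
(G(-140) + 16910)/(-5924 - 17366) - P(r(-1, -10), 71) = (-25/(-140) + 16910)/(-5924 - 17366) - 1*(-40) = (-25*(-1/140) + 16910)/(-23290) + 40 = (5/28 + 16910)*(-1/23290) + 40 = (473485/28)*(-1/23290) + 40 = -94697/130424 + 40 = 5122263/130424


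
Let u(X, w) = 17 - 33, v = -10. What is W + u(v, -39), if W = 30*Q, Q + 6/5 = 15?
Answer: 398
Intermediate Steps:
Q = 69/5 (Q = -6/5 + 15 = 69/5 ≈ 13.800)
u(X, w) = -16
W = 414 (W = 30*(69/5) = 414)
W + u(v, -39) = 414 - 16 = 398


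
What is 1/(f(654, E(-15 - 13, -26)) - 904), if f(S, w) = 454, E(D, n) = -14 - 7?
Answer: -1/450 ≈ -0.0022222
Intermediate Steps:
E(D, n) = -21
1/(f(654, E(-15 - 13, -26)) - 904) = 1/(454 - 904) = 1/(-450) = -1/450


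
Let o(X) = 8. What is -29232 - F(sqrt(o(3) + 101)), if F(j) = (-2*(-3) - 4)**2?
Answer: -29236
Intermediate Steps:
F(j) = 4 (F(j) = (6 - 4)**2 = 2**2 = 4)
-29232 - F(sqrt(o(3) + 101)) = -29232 - 1*4 = -29232 - 4 = -29236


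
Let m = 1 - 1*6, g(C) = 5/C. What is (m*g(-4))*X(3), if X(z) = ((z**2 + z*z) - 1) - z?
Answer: 175/2 ≈ 87.500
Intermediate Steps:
m = -5 (m = 1 - 6 = -5)
X(z) = -1 - z + 2*z**2 (X(z) = ((z**2 + z**2) - 1) - z = (2*z**2 - 1) - z = (-1 + 2*z**2) - z = -1 - z + 2*z**2)
(m*g(-4))*X(3) = (-25/(-4))*(-1 - 1*3 + 2*3**2) = (-25*(-1)/4)*(-1 - 3 + 2*9) = (-5*(-5/4))*(-1 - 3 + 18) = (25/4)*14 = 175/2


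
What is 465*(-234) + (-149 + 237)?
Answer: -108722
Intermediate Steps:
465*(-234) + (-149 + 237) = -108810 + 88 = -108722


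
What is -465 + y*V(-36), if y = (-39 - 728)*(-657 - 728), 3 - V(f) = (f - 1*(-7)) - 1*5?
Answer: 39304450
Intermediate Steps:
V(f) = 1 - f (V(f) = 3 - ((f - 1*(-7)) - 1*5) = 3 - ((f + 7) - 5) = 3 - ((7 + f) - 5) = 3 - (2 + f) = 3 + (-2 - f) = 1 - f)
y = 1062295 (y = -767*(-1385) = 1062295)
-465 + y*V(-36) = -465 + 1062295*(1 - 1*(-36)) = -465 + 1062295*(1 + 36) = -465 + 1062295*37 = -465 + 39304915 = 39304450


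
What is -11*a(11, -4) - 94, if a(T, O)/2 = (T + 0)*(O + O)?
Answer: 1842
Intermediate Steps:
a(T, O) = 4*O*T (a(T, O) = 2*((T + 0)*(O + O)) = 2*(T*(2*O)) = 2*(2*O*T) = 4*O*T)
-11*a(11, -4) - 94 = -44*(-4)*11 - 94 = -11*(-176) - 94 = 1936 - 94 = 1842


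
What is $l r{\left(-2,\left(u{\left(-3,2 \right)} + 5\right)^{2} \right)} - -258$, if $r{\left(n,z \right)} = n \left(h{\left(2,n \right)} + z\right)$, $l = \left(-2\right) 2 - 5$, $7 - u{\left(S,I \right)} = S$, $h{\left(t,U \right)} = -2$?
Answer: $4272$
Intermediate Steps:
$u{\left(S,I \right)} = 7 - S$
$l = -9$ ($l = -4 - 5 = -9$)
$r{\left(n,z \right)} = n \left(-2 + z\right)$
$l r{\left(-2,\left(u{\left(-3,2 \right)} + 5\right)^{2} \right)} - -258 = - 9 \left(- 2 \left(-2 + \left(\left(7 - -3\right) + 5\right)^{2}\right)\right) - -258 = - 9 \left(- 2 \left(-2 + \left(\left(7 + 3\right) + 5\right)^{2}\right)\right) + 258 = - 9 \left(- 2 \left(-2 + \left(10 + 5\right)^{2}\right)\right) + 258 = - 9 \left(- 2 \left(-2 + 15^{2}\right)\right) + 258 = - 9 \left(- 2 \left(-2 + 225\right)\right) + 258 = - 9 \left(\left(-2\right) 223\right) + 258 = \left(-9\right) \left(-446\right) + 258 = 4014 + 258 = 4272$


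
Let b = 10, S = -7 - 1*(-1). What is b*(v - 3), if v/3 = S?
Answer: -210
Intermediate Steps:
S = -6 (S = -7 + 1 = -6)
v = -18 (v = 3*(-6) = -18)
b*(v - 3) = 10*(-18 - 3) = 10*(-21) = -210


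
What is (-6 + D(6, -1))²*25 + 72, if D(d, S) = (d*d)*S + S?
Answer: 46297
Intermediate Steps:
D(d, S) = S + S*d² (D(d, S) = d²*S + S = S*d² + S = S + S*d²)
(-6 + D(6, -1))²*25 + 72 = (-6 - (1 + 6²))²*25 + 72 = (-6 - (1 + 36))²*25 + 72 = (-6 - 1*37)²*25 + 72 = (-6 - 37)²*25 + 72 = (-43)²*25 + 72 = 1849*25 + 72 = 46225 + 72 = 46297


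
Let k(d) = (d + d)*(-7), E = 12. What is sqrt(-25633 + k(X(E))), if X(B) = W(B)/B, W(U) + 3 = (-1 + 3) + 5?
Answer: I*sqrt(230739)/3 ≈ 160.12*I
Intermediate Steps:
W(U) = 4 (W(U) = -3 + ((-1 + 3) + 5) = -3 + (2 + 5) = -3 + 7 = 4)
X(B) = 4/B
k(d) = -14*d (k(d) = (2*d)*(-7) = -14*d)
sqrt(-25633 + k(X(E))) = sqrt(-25633 - 56/12) = sqrt(-25633 - 14*1/3) = sqrt(-25633 - 14/3) = sqrt(-76913/3) = I*sqrt(230739)/3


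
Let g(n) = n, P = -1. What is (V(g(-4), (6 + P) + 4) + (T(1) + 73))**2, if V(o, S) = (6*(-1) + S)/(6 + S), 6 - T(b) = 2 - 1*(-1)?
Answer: 145161/25 ≈ 5806.4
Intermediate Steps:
T(b) = 3 (T(b) = 6 - (2 - 1*(-1)) = 6 - (2 + 1) = 6 - 1*3 = 6 - 3 = 3)
V(o, S) = (-6 + S)/(6 + S)
(V(g(-4), (6 + P) + 4) + (T(1) + 73))**2 = ((-6 + ((6 - 1) + 4))/(6 + ((6 - 1) + 4)) + (3 + 73))**2 = ((-6 + (5 + 4))/(6 + (5 + 4)) + 76)**2 = ((-6 + 9)/(6 + 9) + 76)**2 = (3/15 + 76)**2 = ((1/15)*3 + 76)**2 = (1/5 + 76)**2 = (381/5)**2 = 145161/25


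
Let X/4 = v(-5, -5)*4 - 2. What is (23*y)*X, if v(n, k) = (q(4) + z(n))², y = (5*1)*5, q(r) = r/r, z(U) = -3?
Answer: 32200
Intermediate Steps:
q(r) = 1
y = 25 (y = 5*5 = 25)
v(n, k) = 4 (v(n, k) = (1 - 3)² = (-2)² = 4)
X = 56 (X = 4*(4*4 - 2) = 4*(16 - 2) = 4*14 = 56)
(23*y)*X = (23*25)*56 = 575*56 = 32200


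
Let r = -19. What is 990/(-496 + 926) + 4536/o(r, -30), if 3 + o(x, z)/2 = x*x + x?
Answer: 43695/4859 ≈ 8.9926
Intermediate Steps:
o(x, z) = -6 + 2*x + 2*x² (o(x, z) = -6 + 2*(x*x + x) = -6 + 2*(x² + x) = -6 + 2*(x + x²) = -6 + (2*x + 2*x²) = -6 + 2*x + 2*x²)
990/(-496 + 926) + 4536/o(r, -30) = 990/(-496 + 926) + 4536/(-6 + 2*(-19) + 2*(-19)²) = 990/430 + 4536/(-6 - 38 + 2*361) = 990*(1/430) + 4536/(-6 - 38 + 722) = 99/43 + 4536/678 = 99/43 + 4536*(1/678) = 99/43 + 756/113 = 43695/4859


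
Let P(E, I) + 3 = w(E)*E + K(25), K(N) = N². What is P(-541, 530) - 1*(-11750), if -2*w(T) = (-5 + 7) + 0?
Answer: 12913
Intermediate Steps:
w(T) = -1 (w(T) = -((-5 + 7) + 0)/2 = -(2 + 0)/2 = -½*2 = -1)
P(E, I) = 622 - E (P(E, I) = -3 + (-E + 25²) = -3 + (-E + 625) = -3 + (625 - E) = 622 - E)
P(-541, 530) - 1*(-11750) = (622 - 1*(-541)) - 1*(-11750) = (622 + 541) + 11750 = 1163 + 11750 = 12913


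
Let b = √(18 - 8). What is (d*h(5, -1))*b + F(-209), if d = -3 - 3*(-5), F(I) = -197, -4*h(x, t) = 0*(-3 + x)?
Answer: -197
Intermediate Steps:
h(x, t) = 0 (h(x, t) = -0*(-3 + x) = -¼*0 = 0)
b = √10 ≈ 3.1623
d = 12 (d = -3 + 15 = 12)
(d*h(5, -1))*b + F(-209) = (12*0)*√10 - 197 = 0*√10 - 197 = 0 - 197 = -197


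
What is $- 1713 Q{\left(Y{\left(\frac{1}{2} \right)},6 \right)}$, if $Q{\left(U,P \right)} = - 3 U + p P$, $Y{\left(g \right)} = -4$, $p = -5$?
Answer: $30834$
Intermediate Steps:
$Q{\left(U,P \right)} = - 5 P - 3 U$ ($Q{\left(U,P \right)} = - 3 U - 5 P = - 5 P - 3 U$)
$- 1713 Q{\left(Y{\left(\frac{1}{2} \right)},6 \right)} = - 1713 \left(\left(-5\right) 6 - -12\right) = - 1713 \left(-30 + 12\right) = \left(-1713\right) \left(-18\right) = 30834$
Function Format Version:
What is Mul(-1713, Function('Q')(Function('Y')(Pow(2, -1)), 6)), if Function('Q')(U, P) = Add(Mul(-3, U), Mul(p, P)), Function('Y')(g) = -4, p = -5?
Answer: 30834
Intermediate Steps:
Function('Q')(U, P) = Add(Mul(-5, P), Mul(-3, U)) (Function('Q')(U, P) = Add(Mul(-3, U), Mul(-5, P)) = Add(Mul(-5, P), Mul(-3, U)))
Mul(-1713, Function('Q')(Function('Y')(Pow(2, -1)), 6)) = Mul(-1713, Add(Mul(-5, 6), Mul(-3, -4))) = Mul(-1713, Add(-30, 12)) = Mul(-1713, -18) = 30834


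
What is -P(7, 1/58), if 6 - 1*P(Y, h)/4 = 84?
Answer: 312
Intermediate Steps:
P(Y, h) = -312 (P(Y, h) = 24 - 4*84 = 24 - 336 = -312)
-P(7, 1/58) = -1*(-312) = 312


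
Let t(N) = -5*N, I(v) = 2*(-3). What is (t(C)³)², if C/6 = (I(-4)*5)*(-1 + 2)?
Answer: 531441000000000000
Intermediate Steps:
I(v) = -6
C = -180 (C = 6*((-6*5)*(-1 + 2)) = 6*(-30*1) = 6*(-30) = -180)
(t(C)³)² = ((-5*(-180))³)² = (900³)² = 729000000² = 531441000000000000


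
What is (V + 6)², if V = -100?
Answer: 8836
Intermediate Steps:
(V + 6)² = (-100 + 6)² = (-94)² = 8836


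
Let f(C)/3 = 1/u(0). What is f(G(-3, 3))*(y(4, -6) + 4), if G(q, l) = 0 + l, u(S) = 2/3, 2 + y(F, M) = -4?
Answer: -9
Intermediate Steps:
y(F, M) = -6 (y(F, M) = -2 - 4 = -6)
u(S) = ⅔ (u(S) = 2*(⅓) = ⅔)
G(q, l) = l
f(C) = 9/2 (f(C) = 3/(⅔) = 3*(3/2) = 9/2)
f(G(-3, 3))*(y(4, -6) + 4) = 9*(-6 + 4)/2 = (9/2)*(-2) = -9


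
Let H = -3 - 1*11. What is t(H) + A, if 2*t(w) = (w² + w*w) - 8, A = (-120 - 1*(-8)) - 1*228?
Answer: -148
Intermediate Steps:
H = -14 (H = -3 - 11 = -14)
A = -340 (A = (-120 + 8) - 228 = -112 - 228 = -340)
t(w) = -4 + w² (t(w) = ((w² + w*w) - 8)/2 = ((w² + w²) - 8)/2 = (2*w² - 8)/2 = (-8 + 2*w²)/2 = -4 + w²)
t(H) + A = (-4 + (-14)²) - 340 = (-4 + 196) - 340 = 192 - 340 = -148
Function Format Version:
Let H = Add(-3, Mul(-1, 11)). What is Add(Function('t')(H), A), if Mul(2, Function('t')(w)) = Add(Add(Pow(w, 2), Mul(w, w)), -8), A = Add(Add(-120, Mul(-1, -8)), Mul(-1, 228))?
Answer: -148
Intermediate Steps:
H = -14 (H = Add(-3, -11) = -14)
A = -340 (A = Add(Add(-120, 8), -228) = Add(-112, -228) = -340)
Function('t')(w) = Add(-4, Pow(w, 2)) (Function('t')(w) = Mul(Rational(1, 2), Add(Add(Pow(w, 2), Mul(w, w)), -8)) = Mul(Rational(1, 2), Add(Add(Pow(w, 2), Pow(w, 2)), -8)) = Mul(Rational(1, 2), Add(Mul(2, Pow(w, 2)), -8)) = Mul(Rational(1, 2), Add(-8, Mul(2, Pow(w, 2)))) = Add(-4, Pow(w, 2)))
Add(Function('t')(H), A) = Add(Add(-4, Pow(-14, 2)), -340) = Add(Add(-4, 196), -340) = Add(192, -340) = -148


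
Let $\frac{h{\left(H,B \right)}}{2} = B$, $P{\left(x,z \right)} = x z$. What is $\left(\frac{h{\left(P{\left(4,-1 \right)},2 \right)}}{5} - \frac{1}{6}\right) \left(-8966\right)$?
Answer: $- \frac{85177}{15} \approx -5678.5$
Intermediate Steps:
$h{\left(H,B \right)} = 2 B$
$\left(\frac{h{\left(P{\left(4,-1 \right)},2 \right)}}{5} - \frac{1}{6}\right) \left(-8966\right) = \left(\frac{2 \cdot 2}{5} - \frac{1}{6}\right) \left(-8966\right) = \left(4 \cdot \frac{1}{5} - \frac{1}{6}\right) \left(-8966\right) = \left(\frac{4}{5} - \frac{1}{6}\right) \left(-8966\right) = \frac{19}{30} \left(-8966\right) = - \frac{85177}{15}$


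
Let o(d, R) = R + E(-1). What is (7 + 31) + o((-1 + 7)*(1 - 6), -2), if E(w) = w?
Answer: 35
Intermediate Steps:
o(d, R) = -1 + R (o(d, R) = R - 1 = -1 + R)
(7 + 31) + o((-1 + 7)*(1 - 6), -2) = (7 + 31) + (-1 - 2) = 38 - 3 = 35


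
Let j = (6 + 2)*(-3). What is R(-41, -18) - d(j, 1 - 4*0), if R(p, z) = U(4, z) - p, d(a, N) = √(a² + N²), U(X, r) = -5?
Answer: 36 - √577 ≈ 11.979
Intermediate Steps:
j = -24 (j = 8*(-3) = -24)
d(a, N) = √(N² + a²)
R(p, z) = -5 - p
R(-41, -18) - d(j, 1 - 4*0) = (-5 - 1*(-41)) - √((1 - 4*0)² + (-24)²) = (-5 + 41) - √((1 + 0)² + 576) = 36 - √(1² + 576) = 36 - √(1 + 576) = 36 - √577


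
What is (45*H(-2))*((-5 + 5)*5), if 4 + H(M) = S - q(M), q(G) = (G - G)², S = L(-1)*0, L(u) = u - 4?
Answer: 0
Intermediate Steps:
L(u) = -4 + u
S = 0 (S = (-4 - 1)*0 = -5*0 = 0)
q(G) = 0 (q(G) = 0² = 0)
H(M) = -4 (H(M) = -4 + (0 - 1*0) = -4 + (0 + 0) = -4 + 0 = -4)
(45*H(-2))*((-5 + 5)*5) = (45*(-4))*((-5 + 5)*5) = -0*5 = -180*0 = 0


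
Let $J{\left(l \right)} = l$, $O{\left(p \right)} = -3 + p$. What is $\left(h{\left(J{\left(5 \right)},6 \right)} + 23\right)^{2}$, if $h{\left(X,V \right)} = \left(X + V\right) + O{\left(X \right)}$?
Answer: $1296$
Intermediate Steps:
$h{\left(X,V \right)} = -3 + V + 2 X$ ($h{\left(X,V \right)} = \left(X + V\right) + \left(-3 + X\right) = \left(V + X\right) + \left(-3 + X\right) = -3 + V + 2 X$)
$\left(h{\left(J{\left(5 \right)},6 \right)} + 23\right)^{2} = \left(\left(-3 + 6 + 2 \cdot 5\right) + 23\right)^{2} = \left(\left(-3 + 6 + 10\right) + 23\right)^{2} = \left(13 + 23\right)^{2} = 36^{2} = 1296$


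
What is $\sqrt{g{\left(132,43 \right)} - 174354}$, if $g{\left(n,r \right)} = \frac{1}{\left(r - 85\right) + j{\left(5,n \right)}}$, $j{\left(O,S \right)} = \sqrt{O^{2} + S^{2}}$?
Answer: $\frac{\sqrt{7322869 - 174354 \sqrt{17449}}}{\sqrt{-42 + \sqrt{17449}}} \approx 417.56 i$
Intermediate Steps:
$g{\left(n,r \right)} = \frac{1}{-85 + r + \sqrt{25 + n^{2}}}$ ($g{\left(n,r \right)} = \frac{1}{\left(r - 85\right) + \sqrt{5^{2} + n^{2}}} = \frac{1}{\left(-85 + r\right) + \sqrt{25 + n^{2}}} = \frac{1}{-85 + r + \sqrt{25 + n^{2}}}$)
$\sqrt{g{\left(132,43 \right)} - 174354} = \sqrt{\frac{1}{-85 + 43 + \sqrt{25 + 132^{2}}} - 174354} = \sqrt{\frac{1}{-85 + 43 + \sqrt{25 + 17424}} - 174354} = \sqrt{\frac{1}{-85 + 43 + \sqrt{17449}} - 174354} = \sqrt{\frac{1}{-42 + \sqrt{17449}} - 174354} = \sqrt{-174354 + \frac{1}{-42 + \sqrt{17449}}}$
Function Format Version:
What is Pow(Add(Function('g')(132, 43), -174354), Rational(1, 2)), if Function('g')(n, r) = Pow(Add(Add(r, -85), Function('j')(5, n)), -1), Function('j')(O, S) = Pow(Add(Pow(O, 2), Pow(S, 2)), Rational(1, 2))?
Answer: Mul(Pow(Add(-42, Pow(17449, Rational(1, 2))), Rational(-1, 2)), Pow(Add(7322869, Mul(-174354, Pow(17449, Rational(1, 2)))), Rational(1, 2))) ≈ Mul(417.56, I)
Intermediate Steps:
Function('g')(n, r) = Pow(Add(-85, r, Pow(Add(25, Pow(n, 2)), Rational(1, 2))), -1) (Function('g')(n, r) = Pow(Add(Add(r, -85), Pow(Add(Pow(5, 2), Pow(n, 2)), Rational(1, 2))), -1) = Pow(Add(Add(-85, r), Pow(Add(25, Pow(n, 2)), Rational(1, 2))), -1) = Pow(Add(-85, r, Pow(Add(25, Pow(n, 2)), Rational(1, 2))), -1))
Pow(Add(Function('g')(132, 43), -174354), Rational(1, 2)) = Pow(Add(Pow(Add(-85, 43, Pow(Add(25, Pow(132, 2)), Rational(1, 2))), -1), -174354), Rational(1, 2)) = Pow(Add(Pow(Add(-85, 43, Pow(Add(25, 17424), Rational(1, 2))), -1), -174354), Rational(1, 2)) = Pow(Add(Pow(Add(-85, 43, Pow(17449, Rational(1, 2))), -1), -174354), Rational(1, 2)) = Pow(Add(Pow(Add(-42, Pow(17449, Rational(1, 2))), -1), -174354), Rational(1, 2)) = Pow(Add(-174354, Pow(Add(-42, Pow(17449, Rational(1, 2))), -1)), Rational(1, 2))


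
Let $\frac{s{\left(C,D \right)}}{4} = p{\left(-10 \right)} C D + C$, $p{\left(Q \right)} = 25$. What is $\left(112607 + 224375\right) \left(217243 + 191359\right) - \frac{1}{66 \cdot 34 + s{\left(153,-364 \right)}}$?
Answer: $\frac{766438361549416417}{5566344} \approx 1.3769 \cdot 10^{11}$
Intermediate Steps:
$s{\left(C,D \right)} = 4 C + 100 C D$ ($s{\left(C,D \right)} = 4 \left(25 C D + C\right) = 4 \left(C + 25 C D\right) = 4 C + 100 C D$)
$\left(112607 + 224375\right) \left(217243 + 191359\right) - \frac{1}{66 \cdot 34 + s{\left(153,-364 \right)}} = \left(112607 + 224375\right) \left(217243 + 191359\right) - \frac{1}{66 \cdot 34 + 4 \cdot 153 \left(1 + 25 \left(-364\right)\right)} = 336982 \cdot 408602 - \frac{1}{2244 + 4 \cdot 153 \left(1 - 9100\right)} = 137691519164 - \frac{1}{2244 + 4 \cdot 153 \left(-9099\right)} = 137691519164 - \frac{1}{2244 - 5568588} = 137691519164 - \frac{1}{-5566344} = 137691519164 - - \frac{1}{5566344} = 137691519164 + \frac{1}{5566344} = \frac{766438361549416417}{5566344}$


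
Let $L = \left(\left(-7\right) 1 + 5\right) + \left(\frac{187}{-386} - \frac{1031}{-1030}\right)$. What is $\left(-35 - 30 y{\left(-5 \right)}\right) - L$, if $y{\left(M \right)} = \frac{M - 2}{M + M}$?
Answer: $- \frac{5418669}{99395} \approx -54.517$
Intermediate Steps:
$y{\left(M \right)} = \frac{-2 + M}{2 M}$
$L = - \frac{147451}{99395}$ ($L = \left(-7 + 5\right) + \left(187 \left(- \frac{1}{386}\right) - - \frac{1031}{1030}\right) = -2 + \left(- \frac{187}{386} + \frac{1031}{1030}\right) = -2 + \frac{51339}{99395} = - \frac{147451}{99395} \approx -1.4835$)
$\left(-35 - 30 y{\left(-5 \right)}\right) - L = \left(-35 - 30 \frac{-2 - 5}{2 \left(-5\right)}\right) - - \frac{147451}{99395} = \left(-35 - 30 \cdot \frac{1}{2} \left(- \frac{1}{5}\right) \left(-7\right)\right) + \frac{147451}{99395} = \left(-35 - 21\right) + \frac{147451}{99395} = -56 + \frac{147451}{99395} = - \frac{5418669}{99395}$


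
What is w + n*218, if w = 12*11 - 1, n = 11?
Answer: 2529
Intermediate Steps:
w = 131 (w = 132 - 1 = 131)
w + n*218 = 131 + 11*218 = 131 + 2398 = 2529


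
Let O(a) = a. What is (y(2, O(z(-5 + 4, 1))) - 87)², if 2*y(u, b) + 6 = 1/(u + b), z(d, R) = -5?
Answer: 292681/36 ≈ 8130.0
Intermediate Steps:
y(u, b) = -3 + 1/(2*(b + u)) (y(u, b) = -3 + 1/(2*(u + b)) = -3 + 1/(2*(b + u)))
(y(2, O(z(-5 + 4, 1))) - 87)² = ((½ - 3*(-5) - 3*2)/(-5 + 2) - 87)² = ((½ + 15 - 6)/(-3) - 87)² = (-⅓*19/2 - 87)² = (-19/6 - 87)² = (-541/6)² = 292681/36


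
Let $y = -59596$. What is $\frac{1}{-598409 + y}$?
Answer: $- \frac{1}{658005} \approx -1.5197 \cdot 10^{-6}$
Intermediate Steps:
$\frac{1}{-598409 + y} = \frac{1}{-598409 - 59596} = \frac{1}{-658005} = - \frac{1}{658005}$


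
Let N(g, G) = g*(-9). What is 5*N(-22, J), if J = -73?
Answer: 990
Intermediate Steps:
N(g, G) = -9*g
5*N(-22, J) = 5*(-9*(-22)) = 5*198 = 990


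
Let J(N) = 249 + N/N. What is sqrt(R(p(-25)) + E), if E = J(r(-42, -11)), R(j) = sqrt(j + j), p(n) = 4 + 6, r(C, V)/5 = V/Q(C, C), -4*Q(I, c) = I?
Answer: sqrt(250 + 2*sqrt(5)) ≈ 15.952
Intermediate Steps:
Q(I, c) = -I/4
r(C, V) = -20*V/C (r(C, V) = 5*(V/((-C/4))) = 5*(V*(-4/C)) = 5*(-4*V/C) = -20*V/C)
p(n) = 10
R(j) = sqrt(2)*sqrt(j) (R(j) = sqrt(2*j) = sqrt(2)*sqrt(j))
J(N) = 250 (J(N) = 249 + 1 = 250)
E = 250
sqrt(R(p(-25)) + E) = sqrt(sqrt(2)*sqrt(10) + 250) = sqrt(2*sqrt(5) + 250) = sqrt(250 + 2*sqrt(5))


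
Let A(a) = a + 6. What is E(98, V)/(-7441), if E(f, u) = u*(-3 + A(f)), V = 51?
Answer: -5151/7441 ≈ -0.69225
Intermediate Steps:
A(a) = 6 + a
E(f, u) = u*(3 + f) (E(f, u) = u*(-3 + (6 + f)) = u*(3 + f))
E(98, V)/(-7441) = (51*(3 + 98))/(-7441) = (51*101)*(-1/7441) = 5151*(-1/7441) = -5151/7441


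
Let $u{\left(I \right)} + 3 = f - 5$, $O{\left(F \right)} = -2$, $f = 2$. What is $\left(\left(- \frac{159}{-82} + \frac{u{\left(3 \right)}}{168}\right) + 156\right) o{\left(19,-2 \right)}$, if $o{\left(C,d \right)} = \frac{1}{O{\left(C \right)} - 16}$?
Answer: $- \frac{181273}{20664} \approx -8.7724$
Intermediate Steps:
$o{\left(C,d \right)} = - \frac{1}{18}$ ($o{\left(C,d \right)} = \frac{1}{-2 - 16} = \frac{1}{-18} = - \frac{1}{18}$)
$u{\left(I \right)} = -6$ ($u{\left(I \right)} = -3 + \left(2 - 5\right) = -3 - 3 = -6$)
$\left(\left(- \frac{159}{-82} + \frac{u{\left(3 \right)}}{168}\right) + 156\right) o{\left(19,-2 \right)} = \left(\left(- \frac{159}{-82} - \frac{6}{168}\right) + 156\right) \left(- \frac{1}{18}\right) = \left(\left(\left(-159\right) \left(- \frac{1}{82}\right) - \frac{1}{28}\right) + 156\right) \left(- \frac{1}{18}\right) = \left(\left(\frac{159}{82} - \frac{1}{28}\right) + 156\right) \left(- \frac{1}{18}\right) = \left(\frac{2185}{1148} + 156\right) \left(- \frac{1}{18}\right) = \frac{181273}{1148} \left(- \frac{1}{18}\right) = - \frac{181273}{20664}$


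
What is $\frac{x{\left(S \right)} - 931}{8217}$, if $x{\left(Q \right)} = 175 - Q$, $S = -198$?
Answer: $- \frac{62}{913} \approx -0.067908$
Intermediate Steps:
$\frac{x{\left(S \right)} - 931}{8217} = \frac{\left(175 - -198\right) - 931}{8217} = \left(\left(175 + 198\right) - 931\right) \frac{1}{8217} = \left(373 - 931\right) \frac{1}{8217} = \left(-558\right) \frac{1}{8217} = - \frac{62}{913}$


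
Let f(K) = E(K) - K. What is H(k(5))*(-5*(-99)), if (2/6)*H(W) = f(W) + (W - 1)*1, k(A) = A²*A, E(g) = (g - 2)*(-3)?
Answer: -549450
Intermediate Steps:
E(g) = 6 - 3*g (E(g) = (-2 + g)*(-3) = 6 - 3*g)
k(A) = A³
f(K) = 6 - 4*K (f(K) = (6 - 3*K) - K = 6 - 4*K)
H(W) = 15 - 9*W (H(W) = 3*((6 - 4*W) + (W - 1)*1) = 3*((6 - 4*W) + (-1 + W)*1) = 3*((6 - 4*W) + (-1 + W)) = 3*(5 - 3*W) = 15 - 9*W)
H(k(5))*(-5*(-99)) = (15 - 9*5³)*(-5*(-99)) = (15 - 9*125)*495 = (15 - 1125)*495 = -1110*495 = -549450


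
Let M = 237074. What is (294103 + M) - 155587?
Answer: 375590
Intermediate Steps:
(294103 + M) - 155587 = (294103 + 237074) - 155587 = 531177 - 155587 = 375590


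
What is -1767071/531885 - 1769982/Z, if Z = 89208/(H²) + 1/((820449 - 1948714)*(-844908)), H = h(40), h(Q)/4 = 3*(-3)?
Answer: -99728831159011454479909/3877881848546153415 ≈ -25717.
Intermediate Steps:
h(Q) = -36 (h(Q) = 4*(3*(-3)) = 4*(-9) = -36)
H = -36
Z = 21872482859337/317760041540 (Z = 89208/((-36)²) + 1/((820449 - 1948714)*(-844908)) = 89208/1296 - 1/844908/(-1128265) = 89208*(1/1296) - 1/1128265*(-1/844908) = 413/6 + 1/953280124620 = 21872482859337/317760041540 ≈ 68.833)
-1767071/531885 - 1769982/Z = -1767071/531885 - 1769982/21872482859337/317760041540 = -1767071*1/531885 - 1769982*317760041540/21872482859337 = -1767071/531885 - 187476517948350760/7290827619779 = -99728831159011454479909/3877881848546153415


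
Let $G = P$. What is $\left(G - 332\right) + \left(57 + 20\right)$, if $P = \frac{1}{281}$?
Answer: $- \frac{71654}{281} \approx -255.0$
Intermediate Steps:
$P = \frac{1}{281} \approx 0.0035587$
$G = \frac{1}{281} \approx 0.0035587$
$\left(G - 332\right) + \left(57 + 20\right) = \left(\frac{1}{281} - 332\right) + \left(57 + 20\right) = - \frac{93291}{281} + 77 = - \frac{71654}{281}$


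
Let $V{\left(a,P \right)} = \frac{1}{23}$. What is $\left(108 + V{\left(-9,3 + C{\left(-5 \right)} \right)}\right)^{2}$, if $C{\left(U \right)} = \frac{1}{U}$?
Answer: $\frac{6175225}{529} \approx 11673.0$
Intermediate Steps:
$V{\left(a,P \right)} = \frac{1}{23}$
$\left(108 + V{\left(-9,3 + C{\left(-5 \right)} \right)}\right)^{2} = \left(108 + \frac{1}{23}\right)^{2} = \left(\frac{2485}{23}\right)^{2} = \frac{6175225}{529}$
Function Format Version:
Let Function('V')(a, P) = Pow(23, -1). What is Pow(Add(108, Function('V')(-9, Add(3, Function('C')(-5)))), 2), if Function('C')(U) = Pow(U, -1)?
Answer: Rational(6175225, 529) ≈ 11673.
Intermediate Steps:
Function('V')(a, P) = Rational(1, 23)
Pow(Add(108, Function('V')(-9, Add(3, Function('C')(-5)))), 2) = Pow(Add(108, Rational(1, 23)), 2) = Pow(Rational(2485, 23), 2) = Rational(6175225, 529)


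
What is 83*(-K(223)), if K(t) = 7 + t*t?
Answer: -4128088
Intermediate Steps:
K(t) = 7 + t²
83*(-K(223)) = 83*(-(7 + 223²)) = 83*(-(7 + 49729)) = 83*(-1*49736) = 83*(-49736) = -4128088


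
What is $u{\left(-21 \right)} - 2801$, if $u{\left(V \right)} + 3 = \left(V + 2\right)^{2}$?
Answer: $-2443$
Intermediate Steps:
$u{\left(V \right)} = -3 + \left(2 + V\right)^{2}$ ($u{\left(V \right)} = -3 + \left(V + 2\right)^{2} = -3 + \left(2 + V\right)^{2}$)
$u{\left(-21 \right)} - 2801 = \left(-3 + \left(2 - 21\right)^{2}\right) - 2801 = \left(-3 + \left(-19\right)^{2}\right) - 2801 = \left(-3 + 361\right) - 2801 = 358 - 2801 = -2443$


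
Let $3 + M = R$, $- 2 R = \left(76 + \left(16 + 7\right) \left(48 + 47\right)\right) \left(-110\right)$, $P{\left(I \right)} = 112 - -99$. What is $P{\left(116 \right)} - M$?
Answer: $-124141$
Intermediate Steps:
$P{\left(I \right)} = 211$ ($P{\left(I \right)} = 112 + 99 = 211$)
$R = 124355$ ($R = - \frac{\left(76 + \left(16 + 7\right) \left(48 + 47\right)\right) \left(-110\right)}{2} = - \frac{\left(76 + 23 \cdot 95\right) \left(-110\right)}{2} = - \frac{\left(76 + 2185\right) \left(-110\right)}{2} = - \frac{2261 \left(-110\right)}{2} = \left(- \frac{1}{2}\right) \left(-248710\right) = 124355$)
$M = 124352$ ($M = -3 + 124355 = 124352$)
$P{\left(116 \right)} - M = 211 - 124352 = -124141$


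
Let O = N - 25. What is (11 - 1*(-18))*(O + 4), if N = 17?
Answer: -116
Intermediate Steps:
O = -8 (O = 17 - 25 = -8)
(11 - 1*(-18))*(O + 4) = (11 - 1*(-18))*(-8 + 4) = (11 + 18)*(-4) = 29*(-4) = -116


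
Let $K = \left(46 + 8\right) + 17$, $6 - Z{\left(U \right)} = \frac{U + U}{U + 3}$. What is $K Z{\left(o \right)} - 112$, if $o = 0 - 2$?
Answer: $598$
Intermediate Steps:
$o = -2$
$Z{\left(U \right)} = 6 - \frac{2 U}{3 + U}$ ($Z{\left(U \right)} = 6 - \frac{U + U}{U + 3} = 6 - \frac{2 U}{3 + U}$)
$K = 71$ ($K = 54 + 17 = 71$)
$K Z{\left(o \right)} - 112 = 71 \frac{2 \left(9 + 2 \left(-2\right)\right)}{3 - 2} - 112 = 71 \frac{2 \left(9 - 4\right)}{1} - 112 = 71 \cdot 2 \cdot 1 \cdot 5 - 112 = 71 \cdot 10 - 112 = 710 - 112 = 598$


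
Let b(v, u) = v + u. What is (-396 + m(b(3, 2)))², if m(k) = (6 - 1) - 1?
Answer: 153664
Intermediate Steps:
b(v, u) = u + v
m(k) = 4 (m(k) = 5 - 1 = 4)
(-396 + m(b(3, 2)))² = (-396 + 4)² = (-392)² = 153664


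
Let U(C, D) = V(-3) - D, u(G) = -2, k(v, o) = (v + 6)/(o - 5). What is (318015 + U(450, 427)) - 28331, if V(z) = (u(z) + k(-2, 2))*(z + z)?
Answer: 289277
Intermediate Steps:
k(v, o) = (6 + v)/(-5 + o)
V(z) = -20*z/3 (V(z) = (-2 + (6 - 2)/(-5 + 2))*(z + z) = (-2 + 4/(-3))*(2*z) = (-2 - ⅓*4)*(2*z) = (-2 - 4/3)*(2*z) = -20*z/3)
U(C, D) = 20 - D (U(C, D) = -20/3*(-3) - D = 20 - D)
(318015 + U(450, 427)) - 28331 = (318015 + (20 - 1*427)) - 28331 = (318015 + (20 - 427)) - 28331 = (318015 - 407) - 28331 = 317608 - 28331 = 289277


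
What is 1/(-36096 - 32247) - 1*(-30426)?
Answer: 2079404117/68343 ≈ 30426.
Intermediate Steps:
1/(-36096 - 32247) - 1*(-30426) = 1/(-68343) + 30426 = -1/68343 + 30426 = 2079404117/68343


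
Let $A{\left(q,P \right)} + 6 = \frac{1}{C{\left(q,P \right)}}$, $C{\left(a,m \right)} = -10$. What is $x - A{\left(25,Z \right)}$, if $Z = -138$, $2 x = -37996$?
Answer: $- \frac{189919}{10} \approx -18992.0$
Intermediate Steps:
$x = -18998$ ($x = \frac{1}{2} \left(-37996\right) = -18998$)
$A{\left(q,P \right)} = - \frac{61}{10}$ ($A{\left(q,P \right)} = -6 + \frac{1}{-10} = -6 - \frac{1}{10} = - \frac{61}{10}$)
$x - A{\left(25,Z \right)} = -18998 - - \frac{61}{10} = -18998 + \frac{61}{10} = - \frac{189919}{10}$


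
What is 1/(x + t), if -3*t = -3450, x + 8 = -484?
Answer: 1/658 ≈ 0.0015198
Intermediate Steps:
x = -492 (x = -8 - 484 = -492)
t = 1150 (t = -⅓*(-3450) = 1150)
1/(x + t) = 1/(-492 + 1150) = 1/658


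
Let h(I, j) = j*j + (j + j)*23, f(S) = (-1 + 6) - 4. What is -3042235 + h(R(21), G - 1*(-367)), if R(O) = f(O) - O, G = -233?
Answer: -3018115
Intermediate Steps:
f(S) = 1 (f(S) = 5 - 4 = 1)
R(O) = 1 - O
h(I, j) = j² + 46*j (h(I, j) = j² + (2*j)*23 = j² + 46*j)
-3042235 + h(R(21), G - 1*(-367)) = -3042235 + (-233 - 1*(-367))*(46 + (-233 - 1*(-367))) = -3042235 + (-233 + 367)*(46 + (-233 + 367)) = -3042235 + 134*(46 + 134) = -3042235 + 134*180 = -3042235 + 24120 = -3018115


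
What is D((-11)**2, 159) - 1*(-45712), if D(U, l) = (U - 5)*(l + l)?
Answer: 82600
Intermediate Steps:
D(U, l) = 2*l*(-5 + U) (D(U, l) = (-5 + U)*(2*l) = 2*l*(-5 + U))
D((-11)**2, 159) - 1*(-45712) = 2*159*(-5 + (-11)**2) - 1*(-45712) = 2*159*(-5 + 121) + 45712 = 2*159*116 + 45712 = 36888 + 45712 = 82600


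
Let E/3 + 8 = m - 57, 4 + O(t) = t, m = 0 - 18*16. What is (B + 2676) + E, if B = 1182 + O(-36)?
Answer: 2759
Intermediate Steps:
m = -288 (m = 0 - 288 = -288)
O(t) = -4 + t
E = -1059 (E = -24 + 3*(-288 - 57) = -24 + 3*(-345) = -24 - 1035 = -1059)
B = 1142 (B = 1182 + (-4 - 36) = 1182 - 40 = 1142)
(B + 2676) + E = (1142 + 2676) - 1059 = 3818 - 1059 = 2759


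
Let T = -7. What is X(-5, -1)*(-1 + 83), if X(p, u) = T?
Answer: -574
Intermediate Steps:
X(p, u) = -7
X(-5, -1)*(-1 + 83) = -7*(-1 + 83) = -7*82 = -574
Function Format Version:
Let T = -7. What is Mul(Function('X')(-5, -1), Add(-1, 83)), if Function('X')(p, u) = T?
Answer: -574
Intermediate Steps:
Function('X')(p, u) = -7
Mul(Function('X')(-5, -1), Add(-1, 83)) = Mul(-7, Add(-1, 83)) = Mul(-7, 82) = -574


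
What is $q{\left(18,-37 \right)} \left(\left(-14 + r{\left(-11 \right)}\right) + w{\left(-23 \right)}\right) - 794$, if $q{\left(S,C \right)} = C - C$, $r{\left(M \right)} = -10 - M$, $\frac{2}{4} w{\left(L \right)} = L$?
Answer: $-794$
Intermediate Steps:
$w{\left(L \right)} = 2 L$
$q{\left(S,C \right)} = 0$
$q{\left(18,-37 \right)} \left(\left(-14 + r{\left(-11 \right)}\right) + w{\left(-23 \right)}\right) - 794 = 0 \left(\left(-14 - -1\right) + 2 \left(-23\right)\right) - 794 = 0 \left(\left(-14 + \left(-10 + 11\right)\right) - 46\right) - 794 = 0 \left(\left(-14 + 1\right) - 46\right) - 794 = 0 \left(-13 - 46\right) - 794 = 0 \left(-59\right) - 794 = 0 - 794 = -794$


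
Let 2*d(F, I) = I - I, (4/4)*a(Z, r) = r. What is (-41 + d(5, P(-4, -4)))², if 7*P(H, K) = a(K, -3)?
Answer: 1681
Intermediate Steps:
a(Z, r) = r
P(H, K) = -3/7 (P(H, K) = (⅐)*(-3) = -3/7)
d(F, I) = 0 (d(F, I) = (I - I)/2 = (½)*0 = 0)
(-41 + d(5, P(-4, -4)))² = (-41 + 0)² = (-41)² = 1681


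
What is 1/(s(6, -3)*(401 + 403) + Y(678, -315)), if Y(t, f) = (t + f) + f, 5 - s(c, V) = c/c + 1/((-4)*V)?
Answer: 1/3197 ≈ 0.00031279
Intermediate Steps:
s(c, V) = 4 + 1/(4*V) (s(c, V) = 5 - (c/c + 1/((-4)*V)) = 5 - (1 - 1/(4*V)) = 5 + (-1 + 1/(4*V)) = 4 + 1/(4*V))
Y(t, f) = t + 2*f (Y(t, f) = (f + t) + f = t + 2*f)
1/(s(6, -3)*(401 + 403) + Y(678, -315)) = 1/((4 + (1/4)/(-3))*(401 + 403) + (678 + 2*(-315))) = 1/((4 + (1/4)*(-1/3))*804 + (678 - 630)) = 1/((4 - 1/12)*804 + 48) = 1/((47/12)*804 + 48) = 1/(3149 + 48) = 1/3197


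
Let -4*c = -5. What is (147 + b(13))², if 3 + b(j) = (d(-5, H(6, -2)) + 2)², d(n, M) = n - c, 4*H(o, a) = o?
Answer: 6723649/256 ≈ 26264.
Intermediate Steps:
c = 5/4 (c = -¼*(-5) = 5/4 ≈ 1.2500)
H(o, a) = o/4
d(n, M) = -5/4 + n (d(n, M) = n - 1*5/4 = n - 5/4 = -5/4 + n)
b(j) = 241/16 (b(j) = -3 + ((-5/4 - 5) + 2)² = -3 + (-25/4 + 2)² = -3 + (-17/4)² = -3 + 289/16 = 241/16)
(147 + b(13))² = (147 + 241/16)² = (2593/16)² = 6723649/256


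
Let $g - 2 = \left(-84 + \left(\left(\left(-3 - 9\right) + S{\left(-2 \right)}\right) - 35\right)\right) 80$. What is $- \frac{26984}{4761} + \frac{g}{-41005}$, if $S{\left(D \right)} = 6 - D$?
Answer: $- \frac{1059640202}{195224805} \approx -5.4278$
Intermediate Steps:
$g = -9838$ ($g = 2 + \left(-84 + \left(\left(\left(-3 - 9\right) + \left(6 - -2\right)\right) - 35\right)\right) 80 = 2 + \left(-84 + \left(\left(-12 + \left(6 + 2\right)\right) - 35\right)\right) 80 = 2 + \left(-84 + \left(\left(-12 + 8\right) - 35\right)\right) 80 = 2 + \left(-84 - 39\right) 80 = 2 - 9840 = -9838$)
$- \frac{26984}{4761} + \frac{g}{-41005} = - \frac{26984}{4761} - \frac{9838}{-41005} = \left(-26984\right) \frac{1}{4761} - - \frac{9838}{41005} = - \frac{26984}{4761} + \frac{9838}{41005} = - \frac{1059640202}{195224805}$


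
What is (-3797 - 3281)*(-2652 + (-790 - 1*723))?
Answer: 29479870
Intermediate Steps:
(-3797 - 3281)*(-2652 + (-790 - 1*723)) = -7078*(-2652 + (-790 - 723)) = -7078*(-2652 - 1513) = -7078*(-4165) = 29479870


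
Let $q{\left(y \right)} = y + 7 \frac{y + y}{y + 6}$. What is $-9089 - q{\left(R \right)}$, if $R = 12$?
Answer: $- \frac{27331}{3} \approx -9110.3$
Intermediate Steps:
$q{\left(y \right)} = y + \frac{14 y}{6 + y}$ ($q{\left(y \right)} = y + 7 \frac{2 y}{6 + y} = y + \frac{14 y}{6 + y}$)
$-9089 - q{\left(R \right)} = -9089 - \frac{12 \left(20 + 12\right)}{6 + 12} = -9089 - 12 \cdot \frac{1}{18} \cdot 32 = -9089 - \frac{64}{3} = - \frac{27331}{3}$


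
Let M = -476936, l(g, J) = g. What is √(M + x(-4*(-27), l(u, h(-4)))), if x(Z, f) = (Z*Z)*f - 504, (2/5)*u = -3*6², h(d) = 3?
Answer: 4*I*√226670 ≈ 1904.4*I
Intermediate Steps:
u = -270 (u = 5*(-3*6²)/2 = 5*(-3*36)/2 = (5/2)*(-108) = -270)
x(Z, f) = -504 + f*Z² (x(Z, f) = Z²*f - 504 = f*Z² - 504 = -504 + f*Z²)
√(M + x(-4*(-27), l(u, h(-4)))) = √(-476936 + (-504 - 270*(-4*(-27))²)) = √(-476936 + (-504 - 270*108²)) = √(-476936 + (-504 - 270*11664)) = √(-476936 + (-504 - 3149280)) = √(-476936 - 3149784) = √(-3626720) = 4*I*√226670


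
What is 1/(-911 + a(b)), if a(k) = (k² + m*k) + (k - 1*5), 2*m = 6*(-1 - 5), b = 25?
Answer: -1/716 ≈ -0.0013966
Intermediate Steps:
m = -18 (m = (6*(-1 - 5))/2 = (6*(-6))/2 = (½)*(-36) = -18)
a(k) = -5 + k² - 17*k (a(k) = (k² - 18*k) + (k - 1*5) = (k² - 18*k) + (k - 5) = (k² - 18*k) + (-5 + k) = -5 + k² - 17*k)
1/(-911 + a(b)) = 1/(-911 + (-5 + 25² - 17*25)) = 1/(-911 + (-5 + 625 - 425)) = 1/(-911 + 195) = 1/(-716) = -1/716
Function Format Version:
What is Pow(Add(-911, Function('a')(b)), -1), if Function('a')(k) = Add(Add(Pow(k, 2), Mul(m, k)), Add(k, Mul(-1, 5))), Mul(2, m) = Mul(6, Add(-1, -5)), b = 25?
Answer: Rational(-1, 716) ≈ -0.0013966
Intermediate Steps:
m = -18 (m = Mul(Rational(1, 2), Mul(6, Add(-1, -5))) = Mul(Rational(1, 2), Mul(6, -6)) = Mul(Rational(1, 2), -36) = -18)
Function('a')(k) = Add(-5, Pow(k, 2), Mul(-17, k)) (Function('a')(k) = Add(Add(Pow(k, 2), Mul(-18, k)), Add(k, Mul(-1, 5))) = Add(Add(Pow(k, 2), Mul(-18, k)), Add(k, -5)) = Add(Add(Pow(k, 2), Mul(-18, k)), Add(-5, k)) = Add(-5, Pow(k, 2), Mul(-17, k)))
Pow(Add(-911, Function('a')(b)), -1) = Pow(Add(-911, Add(-5, Pow(25, 2), Mul(-17, 25))), -1) = Pow(Add(-911, Add(-5, 625, -425)), -1) = Pow(Add(-911, 195), -1) = Pow(-716, -1) = Rational(-1, 716)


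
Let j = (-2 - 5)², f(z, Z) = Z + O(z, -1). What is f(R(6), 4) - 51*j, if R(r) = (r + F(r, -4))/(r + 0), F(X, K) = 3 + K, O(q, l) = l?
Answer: -2496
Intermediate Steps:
R(r) = (-1 + r)/r (R(r) = (r + (3 - 4))/(r + 0) = (r - 1)/r = (-1 + r)/r)
f(z, Z) = -1 + Z (f(z, Z) = Z - 1 = -1 + Z)
j = 49 (j = (-7)² = 49)
f(R(6), 4) - 51*j = (-1 + 4) - 51*49 = 3 - 2499 = -2496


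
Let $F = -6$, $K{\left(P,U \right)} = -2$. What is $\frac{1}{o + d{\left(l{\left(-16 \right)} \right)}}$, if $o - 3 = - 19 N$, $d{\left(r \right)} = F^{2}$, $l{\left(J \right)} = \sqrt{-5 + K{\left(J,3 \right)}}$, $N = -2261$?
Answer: $\frac{1}{42998} \approx 2.3257 \cdot 10^{-5}$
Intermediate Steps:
$l{\left(J \right)} = i \sqrt{7}$ ($l{\left(J \right)} = \sqrt{-5 - 2} = \sqrt{-7} = i \sqrt{7}$)
$d{\left(r \right)} = 36$ ($d{\left(r \right)} = \left(-6\right)^{2} = 36$)
$o = 42962$ ($o = 3 - -42959 = 3 + 42959 = 42962$)
$\frac{1}{o + d{\left(l{\left(-16 \right)} \right)}} = \frac{1}{42962 + 36} = \frac{1}{42998}$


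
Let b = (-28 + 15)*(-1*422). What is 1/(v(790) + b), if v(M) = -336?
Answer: 1/5150 ≈ 0.00019417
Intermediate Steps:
b = 5486 (b = -13*(-422) = 5486)
1/(v(790) + b) = 1/(-336 + 5486) = 1/5150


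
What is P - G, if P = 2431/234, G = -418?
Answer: 7711/18 ≈ 428.39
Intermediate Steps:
P = 187/18 (P = 2431*(1/234) = 187/18 ≈ 10.389)
P - G = 187/18 - 1*(-418) = 187/18 + 418 = 7711/18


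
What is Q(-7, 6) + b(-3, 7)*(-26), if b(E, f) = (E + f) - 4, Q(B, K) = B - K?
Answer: -13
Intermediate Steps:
b(E, f) = -4 + E + f
Q(-7, 6) + b(-3, 7)*(-26) = (-7 - 1*6) + (-4 - 3 + 7)*(-26) = (-7 - 6) + 0*(-26) = -13 + 0 = -13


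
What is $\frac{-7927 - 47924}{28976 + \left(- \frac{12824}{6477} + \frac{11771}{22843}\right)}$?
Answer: $- \frac{8263385053461}{4286901622471} \approx -1.9276$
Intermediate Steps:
$\frac{-7927 - 47924}{28976 + \left(- \frac{12824}{6477} + \frac{11771}{22843}\right)} = - \frac{55851}{28976 + \left(\left(-12824\right) \frac{1}{6477} + 11771 \cdot \frac{1}{22843}\right)} = - \frac{55851}{28976 + \left(- \frac{12824}{6477} + \frac{11771}{22843}\right)} = - \frac{55851}{28976 - \frac{216697865}{147954111}} = - \frac{55851}{\frac{4286901622471}{147954111}} = \left(-55851\right) \frac{147954111}{4286901622471} = - \frac{8263385053461}{4286901622471}$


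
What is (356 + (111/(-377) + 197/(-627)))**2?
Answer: 7057185793815364/55875031641 ≈ 1.2630e+5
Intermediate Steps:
(356 + (111/(-377) + 197/(-627)))**2 = (356 + (111*(-1/377) + 197*(-1/627)))**2 = (356 + (-111/377 - 197/627))**2 = (356 - 143866/236379)**2 = (84007058/236379)**2 = 7057185793815364/55875031641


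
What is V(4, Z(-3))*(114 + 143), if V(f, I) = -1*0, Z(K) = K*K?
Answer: 0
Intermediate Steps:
Z(K) = K**2
V(f, I) = 0
V(4, Z(-3))*(114 + 143) = 0*(114 + 143) = 0*257 = 0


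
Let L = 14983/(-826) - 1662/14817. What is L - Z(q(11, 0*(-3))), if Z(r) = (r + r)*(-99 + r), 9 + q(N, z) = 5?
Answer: -3436060577/4079614 ≈ -842.25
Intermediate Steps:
q(N, z) = -4 (q(N, z) = -9 + 5 = -4)
Z(r) = 2*r*(-99 + r) (Z(r) = (2*r)*(-99 + r) = 2*r*(-99 + r))
L = -74458641/4079614 (L = 14983*(-1/826) - 1662*1/14817 = -14983/826 - 554/4939 = -74458641/4079614 ≈ -18.251)
L - Z(q(11, 0*(-3))) = -74458641/4079614 - 2*(-4)*(-99 - 4) = -74458641/4079614 - 2*(-4)*(-103) = -74458641/4079614 - 1*824 = -74458641/4079614 - 824 = -3436060577/4079614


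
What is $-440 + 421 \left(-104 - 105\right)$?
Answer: $-88429$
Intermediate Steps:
$-440 + 421 \left(-104 - 105\right) = -440 + 421 \left(-209\right) = -440 - 87989 = -88429$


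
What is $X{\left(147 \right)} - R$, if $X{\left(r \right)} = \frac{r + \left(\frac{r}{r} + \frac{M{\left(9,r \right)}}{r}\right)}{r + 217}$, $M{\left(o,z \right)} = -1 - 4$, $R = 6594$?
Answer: $- \frac{352810001}{53508} \approx -6593.6$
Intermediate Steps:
$M{\left(o,z \right)} = -5$ ($M{\left(o,z \right)} = -1 - 4 = -5$)
$X{\left(r \right)} = \frac{1 + r - \frac{5}{r}}{217 + r}$ ($X{\left(r \right)} = \frac{r - \left(\frac{5}{r} - \frac{r}{r}\right)}{r + 217} = \frac{r + \left(1 - \frac{5}{r}\right)}{217 + r} = \frac{1 + r - \frac{5}{r}}{217 + r}$)
$X{\left(147 \right)} - R = \frac{-5 + 147 + 147^{2}}{147 \left(217 + 147\right)} - 6594 = \frac{-5 + 147 + 21609}{147 \cdot 364} - 6594 = \frac{1}{147} \cdot \frac{1}{364} \cdot 21751 - 6594 = \frac{21751}{53508} - 6594 = - \frac{352810001}{53508}$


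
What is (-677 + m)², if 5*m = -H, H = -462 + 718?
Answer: 13256881/25 ≈ 5.3028e+5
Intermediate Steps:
H = 256
m = -256/5 (m = (-1*256)/5 = (⅕)*(-256) = -256/5 ≈ -51.200)
(-677 + m)² = (-677 - 256/5)² = (-3641/5)² = 13256881/25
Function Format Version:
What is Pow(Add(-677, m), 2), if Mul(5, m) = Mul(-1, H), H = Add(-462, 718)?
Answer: Rational(13256881, 25) ≈ 5.3028e+5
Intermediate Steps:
H = 256
m = Rational(-256, 5) (m = Mul(Rational(1, 5), Mul(-1, 256)) = Mul(Rational(1, 5), -256) = Rational(-256, 5) ≈ -51.200)
Pow(Add(-677, m), 2) = Pow(Add(-677, Rational(-256, 5)), 2) = Pow(Rational(-3641, 5), 2) = Rational(13256881, 25)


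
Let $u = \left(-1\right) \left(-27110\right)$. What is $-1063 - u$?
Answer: $-28173$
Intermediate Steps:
$u = 27110$
$-1063 - u = -1063 - 27110 = -28173$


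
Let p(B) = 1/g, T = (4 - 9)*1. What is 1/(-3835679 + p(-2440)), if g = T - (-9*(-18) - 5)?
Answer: -162/621379999 ≈ -2.6071e-7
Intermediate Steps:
T = -5 (T = -5*1 = -5)
g = -162 (g = -5 - (-9*(-18) - 5) = -5 - (162 - 5) = -5 - 1*157 = -5 - 157 = -162)
p(B) = -1/162 (p(B) = 1/(-162) = -1/162)
1/(-3835679 + p(-2440)) = 1/(-3835679 - 1/162) = 1/(-621379999/162) = -162/621379999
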